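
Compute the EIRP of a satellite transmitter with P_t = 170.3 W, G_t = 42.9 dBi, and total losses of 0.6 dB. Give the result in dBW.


Pt = 170.3 W = 22.3121 dBW
EIRP = Pt_dBW + Gt - losses = 22.3121 + 42.9 - 0.6 = 64.6121 dBW

64.6121 dBW


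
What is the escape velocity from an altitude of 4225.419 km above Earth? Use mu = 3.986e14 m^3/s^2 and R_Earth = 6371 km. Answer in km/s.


r = 6371.0 + 4225.419 = 10596.4190 km = 1.0596419e+07 m
v_esc = sqrt(2*mu/r) = sqrt(2*3.986e14 / 1.0596419e+07)
v_esc = 8673.6937 m/s = 8.6737 km/s

8.6737 km/s


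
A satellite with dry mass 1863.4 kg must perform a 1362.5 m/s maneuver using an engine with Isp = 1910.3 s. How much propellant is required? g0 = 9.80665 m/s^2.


ve = Isp * g0 = 1910.3 * 9.80665 = 18733.643495 m/s
mass ratio = exp(dv/ve) = exp(1362.5/18733.643495) = 1.07544025
m_prop = m_dry * (mr - 1) = 1863.4 * (1.07544025 - 1)
m_prop = 140.5754 kg

140.5754 kg


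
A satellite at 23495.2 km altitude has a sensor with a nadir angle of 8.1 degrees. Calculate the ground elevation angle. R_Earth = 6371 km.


r = R_E + alt = 29866.2000 km
Law of sines in the satellite / Earth-center / ground-point triangle:
  sin(nadir)/R_E = sin(90 + el)/r  =>  cos(el) = (r/R_E)*sin(nadir)
cos(el) = (29866.2000 / 6371.0000) * sin(8.1 deg) = 0.6605218
el = arccos(0.6605218) = 48.6603 deg
(Earth-central angle = 90 - nadir - el = 33.2397 deg)

48.6603 degrees


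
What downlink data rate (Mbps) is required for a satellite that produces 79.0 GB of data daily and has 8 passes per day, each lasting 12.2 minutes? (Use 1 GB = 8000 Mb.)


total contact time = 8 * 12.2 * 60 = 5856.0000 s
data = 79.0 GB = 632000.0000 Mb
rate = 632000.0000 / 5856.0000 = 107.9235 Mbps

107.9235 Mbps


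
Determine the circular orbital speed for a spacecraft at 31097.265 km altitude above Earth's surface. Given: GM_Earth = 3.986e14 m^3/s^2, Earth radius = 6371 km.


r = R_E + alt = 6371.0 + 31097.265 = 37468.2650 km = 3.7468265e+07 m
v = sqrt(mu/r) = sqrt(3.986e14 / 3.7468265e+07) = 3261.6462 m/s = 3.2616 km/s

3.2616 km/s


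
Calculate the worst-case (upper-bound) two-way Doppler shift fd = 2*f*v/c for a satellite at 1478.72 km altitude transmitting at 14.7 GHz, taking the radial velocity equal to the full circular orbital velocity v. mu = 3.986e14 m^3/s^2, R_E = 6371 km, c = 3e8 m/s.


r = 7.84972e+06 m
v = sqrt(mu/r) = 7125.9302 m/s (worst-case radial velocity)
f = 14.7 GHz = 1.47e+10 Hz
fd = 2*f*v/c = 2*1.47e+10*7125.9302/3.0e+08
fd = 698341.1601 Hz

698341.1601 Hz


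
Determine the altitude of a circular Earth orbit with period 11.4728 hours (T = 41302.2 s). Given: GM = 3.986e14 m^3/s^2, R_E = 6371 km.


T = 41302.2 s
r = (mu*T^2/(4*pi^2))^(1/3) = (3.986e14 * 41302.2^2 / (4*pi^2))^(1/3)
r = 2.5825058e+07 m = 25825.0582 km
alt = r - R_E = 25825.0582 - 6371 = 19454.0582 km

19454.0582 km


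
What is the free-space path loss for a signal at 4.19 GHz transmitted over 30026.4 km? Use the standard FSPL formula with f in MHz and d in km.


f = 4.19 GHz = 4190.0000 MHz
d = 30026.4 km
FSPL = 32.44 + 20*log10(4190.0000) + 20*log10(30026.4)
FSPL = 32.44 + 72.4443 + 89.5501
FSPL = 194.4343 dB

194.4343 dB


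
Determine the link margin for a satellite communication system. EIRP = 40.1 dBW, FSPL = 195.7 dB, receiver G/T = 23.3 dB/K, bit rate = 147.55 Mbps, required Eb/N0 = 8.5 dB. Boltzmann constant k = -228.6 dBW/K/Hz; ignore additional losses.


C/N0 = EIRP - FSPL + G/T - k = 40.1 - 195.7 + 23.3 - (-228.6)
C/N0 = 96.3000 dB-Hz
R_b = 147.55 Mbps = 1.4755e+08 bps -> 10*log10(R_b) = 81.6894 dB-Hz
Eb/N0 = C/N0 - 10*log10(R_b) = 96.3000 - 81.6894 = 14.6106 dB
Margin = Eb/N0 - Eb/N0_req = 14.6106 - 8.5 = 6.1106 dB (link closes)

6.1106 dB


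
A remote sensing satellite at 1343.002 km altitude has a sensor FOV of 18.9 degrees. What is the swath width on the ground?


FOV = 18.9 deg = 0.3298672 rad
swath = 2 * alt * tan(FOV/2) = 2 * 1343.002 * tan(0.1649336)
swath = 2 * 1343.002 * 0.1664456
swath = 447.0736 km

447.0736 km


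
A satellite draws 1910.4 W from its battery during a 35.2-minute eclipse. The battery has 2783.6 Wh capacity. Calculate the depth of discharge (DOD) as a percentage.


E_used = P * t / 60 = 1910.4 * 35.2 / 60 = 1120.7680 Wh
DOD = E_used / E_total * 100 = 1120.7680 / 2783.6 * 100
DOD = 40.2633 %

40.2633 %


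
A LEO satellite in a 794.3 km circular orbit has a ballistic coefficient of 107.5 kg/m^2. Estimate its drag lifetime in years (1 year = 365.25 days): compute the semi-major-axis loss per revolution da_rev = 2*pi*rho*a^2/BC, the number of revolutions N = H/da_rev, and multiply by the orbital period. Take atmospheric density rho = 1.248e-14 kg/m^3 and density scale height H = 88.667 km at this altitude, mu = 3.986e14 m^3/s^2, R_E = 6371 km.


a = R_E + alt = 7165.3000 km = 7.1653e+06 m
da_rev = 2*pi*rho*a^2/BC = 2*pi*1.248e-14*(7.1653e+06)^2/107.5 = 0.0374502522 m per revolution
N = H/da_rev = 88667.0000 m / 0.0374502522 m = 2.3675942e+06 revolutions
P = 2*pi*sqrt(a^3/mu) = 6036.1884 s
lifetime = N*P = 2.3675942e+06 * 6036.1884 = 1.4291245e+10 s = 165407.9254 days
years = 165407.9254 / 365.25 = 452.8622 years

452.8622 years


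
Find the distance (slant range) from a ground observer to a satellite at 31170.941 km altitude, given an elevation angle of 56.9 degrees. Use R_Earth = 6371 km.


h = 31170.941 km, el = 56.9 deg
d = -R_E*sin(el) + sqrt((R_E*sin(el))^2 + 2*R_E*h + h^2)
d = -6371.0000*sin(0.9930923) + sqrt((6371.0000*0.8377187)^2 + 2*6371.0000*31170.941 + 31170.941^2)
d = 32043.2685 km

32043.2685 km


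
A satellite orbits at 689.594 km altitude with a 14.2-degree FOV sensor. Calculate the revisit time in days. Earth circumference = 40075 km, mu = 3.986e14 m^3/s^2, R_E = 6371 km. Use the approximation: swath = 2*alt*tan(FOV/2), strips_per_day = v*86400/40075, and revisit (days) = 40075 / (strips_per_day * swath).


swath = 2*689.594*tan(0.1239184) = 171.7869 km
v = sqrt(mu/r) = 7513.5992 m/s = 7.5136 km/s
strips/day = v*86400/40075 = 7.5136*86400/40075 = 16.1990
coverage/day = strips * swath = 16.1990 * 171.7869 = 2782.7770 km
revisit = 40075 / 2782.7770 = 14.4011 days

14.4011 days


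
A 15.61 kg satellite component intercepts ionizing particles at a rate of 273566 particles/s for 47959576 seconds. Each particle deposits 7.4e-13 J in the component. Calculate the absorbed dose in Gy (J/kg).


Total energy deposited = rate * time * E_per
  = 273566 * 47959576 * 7.4e-13 = 9.7089 J
Dose = E_total / mass = 9.7089 / 15.61
Dose = 0.6219655 Gy

0.6220 Gy


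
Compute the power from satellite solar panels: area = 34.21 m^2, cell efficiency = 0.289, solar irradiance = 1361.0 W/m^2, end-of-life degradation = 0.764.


P = area * eta * S * degradation
P = 34.21 * 0.289 * 1361.0 * 0.764
P = 10280.2198 W

10280.2198 W


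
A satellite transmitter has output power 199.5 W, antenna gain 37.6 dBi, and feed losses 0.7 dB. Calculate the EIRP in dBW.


Pt = 199.5 W = 22.9994 dBW
EIRP = Pt_dBW + Gt - losses = 22.9994 + 37.6 - 0.7 = 59.8994 dBW

59.8994 dBW


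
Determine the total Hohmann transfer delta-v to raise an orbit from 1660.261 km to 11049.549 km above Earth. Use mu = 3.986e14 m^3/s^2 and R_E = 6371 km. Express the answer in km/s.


r1 = 8031.2610 km = 8.031261e+06 m
r2 = 17420.5490 km = 1.7420549e+07 m
dv1 = sqrt(mu/r1)*(sqrt(2*r2/(r1+r2)) - 1) = 1197.6520 m/s
dv2 = sqrt(mu/r2)*(1 - sqrt(2*r1/(r1+r2))) = 983.3968 m/s
total dv = |dv1| + |dv2| = 1197.6520 + 983.3968 = 2181.0488 m/s = 2.1810 km/s

2.1810 km/s


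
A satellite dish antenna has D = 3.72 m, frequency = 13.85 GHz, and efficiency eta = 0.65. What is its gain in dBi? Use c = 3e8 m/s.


lambda = c/f = 3e8 / 1.385e+10 = 0.02166065 m
G = eta*(pi*D/lambda)^2 = 0.65*(pi*3.72/0.02166065)^2
G = 189215.1991 (linear)
G = 10*log10(189215.1991) = 52.7696 dBi

52.7696 dBi


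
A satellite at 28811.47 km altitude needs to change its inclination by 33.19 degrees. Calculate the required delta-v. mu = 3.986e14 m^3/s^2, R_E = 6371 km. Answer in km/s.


r = 35182.4700 km = 3.518247e+07 m
V = sqrt(mu/r) = 3365.9331 m/s
di = 33.19 deg = 0.5792748 rad
dV = 2*V*sin(di/2) = 2*3365.9331*sin(0.2896374)
dV = 1922.6529 m/s = 1.9227 km/s

1.9227 km/s


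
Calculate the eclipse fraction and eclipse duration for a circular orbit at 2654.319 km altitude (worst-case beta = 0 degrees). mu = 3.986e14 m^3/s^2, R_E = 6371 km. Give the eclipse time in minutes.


r = 9025.3190 km
T = 142.2178 min
Eclipse fraction = arcsin(R_E/r)/pi = arcsin(6371.0000/9025.3190)/pi
= arcsin(0.705903)/pi = 0.2494586
Eclipse duration = 0.2494586 * 142.2178 = 35.4774 min

35.4774 minutes


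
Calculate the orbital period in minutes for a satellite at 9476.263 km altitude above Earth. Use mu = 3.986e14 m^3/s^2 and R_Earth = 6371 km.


r = 15847.2630 km = 1.5847263e+07 m
T = 2*pi*sqrt(r^3/mu) = 2*pi*sqrt(3.9798142e+21 / 3.986e14)
T = 19853.7532 s = 330.8959 min

330.8959 minutes


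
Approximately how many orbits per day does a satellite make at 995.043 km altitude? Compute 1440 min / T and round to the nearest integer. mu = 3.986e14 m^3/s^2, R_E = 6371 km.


r = 7.366043e+06 m
T = 2*pi*sqrt(r^3/mu) = 6291.6216 s = 104.8604 min
revs/day = 1440 / 104.8604 = 13.7325
Rounded: 14 revolutions per day

14 revolutions per day


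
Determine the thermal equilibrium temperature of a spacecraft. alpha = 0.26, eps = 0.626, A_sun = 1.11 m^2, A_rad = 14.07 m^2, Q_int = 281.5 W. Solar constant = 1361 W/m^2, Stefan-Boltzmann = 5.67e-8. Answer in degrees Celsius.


Numerator = alpha*S*A_sun + Q_int = 0.26*1361*1.11 + 281.5 = 674.2846 W
Denominator = eps*sigma*A_rad = 0.626*5.67e-8*14.07 = 4.9940339e-07 W/K^4
T^4 = 1.3501803e+09 K^4
T = 191.6893 K = -81.4607 C

-81.4607 degrees Celsius


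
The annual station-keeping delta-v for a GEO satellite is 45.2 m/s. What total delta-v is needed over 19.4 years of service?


dV = rate * years = 45.2 * 19.4
dV = 876.8800 m/s

876.8800 m/s


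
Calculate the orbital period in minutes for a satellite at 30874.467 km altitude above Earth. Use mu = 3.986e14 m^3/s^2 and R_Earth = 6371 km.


r = 37245.4670 km = 3.7245467e+07 m
T = 2*pi*sqrt(r^3/mu) = 2*pi*sqrt(5.1667836e+22 / 3.986e14)
T = 71535.4572 s = 1192.2576 min

1192.2576 minutes


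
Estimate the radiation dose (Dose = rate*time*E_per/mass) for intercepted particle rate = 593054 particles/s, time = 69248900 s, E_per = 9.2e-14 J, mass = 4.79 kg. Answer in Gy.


Total energy deposited = rate * time * E_per
  = 593054 * 69248900 * 9.2e-14 = 3.7783 J
Dose = E_total / mass = 3.7783 / 4.79
Dose = 0.7887864 Gy

0.7888 Gy


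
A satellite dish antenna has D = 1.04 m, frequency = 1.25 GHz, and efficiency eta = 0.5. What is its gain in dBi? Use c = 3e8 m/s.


lambda = c/f = 3e8 / 1.25e+09 = 0.2400 m
G = eta*(pi*D/lambda)^2 = 0.5*(pi*1.04/0.2400)^2
G = 92.6646 (linear)
G = 10*log10(92.6646) = 19.6691 dBi

19.6691 dBi


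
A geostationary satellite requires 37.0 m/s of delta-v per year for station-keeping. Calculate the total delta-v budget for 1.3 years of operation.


dV = rate * years = 37.0 * 1.3
dV = 48.1000 m/s

48.1000 m/s


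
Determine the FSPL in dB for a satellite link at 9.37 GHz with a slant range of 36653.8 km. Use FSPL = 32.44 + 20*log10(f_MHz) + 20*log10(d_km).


f = 9.37 GHz = 9370.0000 MHz
d = 36653.8 km
FSPL = 32.44 + 20*log10(9370.0000) + 20*log10(36653.8)
FSPL = 32.44 + 79.4348 + 91.2824
FSPL = 203.1572 dB

203.1572 dB


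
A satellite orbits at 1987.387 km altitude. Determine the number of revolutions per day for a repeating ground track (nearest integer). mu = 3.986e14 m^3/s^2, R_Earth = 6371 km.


r = 8.358387e+06 m
T = 2*pi*sqrt(r^3/mu) = 7604.9250 s = 126.7487 min
revs/day = 1440 / 126.7487 = 11.3611
Rounded: 11 revolutions per day

11 revolutions per day


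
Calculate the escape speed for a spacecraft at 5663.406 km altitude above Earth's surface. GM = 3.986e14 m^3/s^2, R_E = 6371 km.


r = 6371.0 + 5663.406 = 12034.4060 km = 1.2034406e+07 m
v_esc = sqrt(2*mu/r) = sqrt(2*3.986e14 / 1.2034406e+07)
v_esc = 8139.0050 m/s = 8.1390 km/s

8.1390 km/s


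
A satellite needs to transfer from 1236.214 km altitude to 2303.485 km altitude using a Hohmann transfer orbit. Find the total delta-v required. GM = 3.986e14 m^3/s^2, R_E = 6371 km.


r1 = 7607.2140 km = 7.607214e+06 m
r2 = 8674.4850 km = 8.674485e+06 m
dv1 = sqrt(mu/r1)*(sqrt(2*r2/(r1+r2)) - 1) = 233.4816 m/s
dv2 = sqrt(mu/r2)*(1 - sqrt(2*r1/(r1+r2))) = 225.9386 m/s
total dv = |dv1| + |dv2| = 233.4816 + 225.9386 = 459.4202 m/s = 0.4594202 km/s

0.4594 km/s


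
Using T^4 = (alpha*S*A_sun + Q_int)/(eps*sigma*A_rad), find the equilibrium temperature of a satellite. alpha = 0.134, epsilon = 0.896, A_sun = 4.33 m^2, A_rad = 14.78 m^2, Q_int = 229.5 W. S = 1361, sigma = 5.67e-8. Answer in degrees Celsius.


Numerator = alpha*S*A_sun + Q_int = 0.134*1361*4.33 + 229.5 = 1019.1794 W
Denominator = eps*sigma*A_rad = 0.896*5.67e-8*14.78 = 7.508713e-07 W/K^4
T^4 = 1.357329e+09 K^4
T = 191.9426 K = -81.2074 C

-81.2074 degrees Celsius


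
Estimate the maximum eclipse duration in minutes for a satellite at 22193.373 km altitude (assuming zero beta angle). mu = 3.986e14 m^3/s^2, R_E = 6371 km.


r = 28564.3730 km
T = 800.7501 min
Eclipse fraction = arcsin(R_E/r)/pi = arcsin(6371.0000/28564.3730)/pi
= arcsin(0.2230401)/pi = 0.07159808
Eclipse duration = 0.07159808 * 800.7501 = 57.3322 min

57.3322 minutes


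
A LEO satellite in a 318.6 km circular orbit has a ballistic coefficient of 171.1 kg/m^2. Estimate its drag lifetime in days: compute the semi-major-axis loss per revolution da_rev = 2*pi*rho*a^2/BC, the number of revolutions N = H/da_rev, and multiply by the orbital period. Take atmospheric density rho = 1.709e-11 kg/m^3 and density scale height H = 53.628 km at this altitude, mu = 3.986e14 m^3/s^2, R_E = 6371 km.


a = R_E + alt = 6689.6000 km = 6.6896e+06 m
da_rev = 2*pi*rho*a^2/BC = 2*pi*1.709e-11*(6.6896e+06)^2/171.1 = 28.084857 m per revolution
N = H/da_rev = 53628.0000 m / 28.084857 m = 1909.4988 revolutions
P = 2*pi*sqrt(a^3/mu) = 5445.1700 s
lifetime = N*P = 1909.4988 * 5445.1700 = 1.0397545e+07 s = 120.3420 days

120.3420 days


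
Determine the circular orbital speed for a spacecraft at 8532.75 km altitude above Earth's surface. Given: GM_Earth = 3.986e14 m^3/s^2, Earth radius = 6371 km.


r = R_E + alt = 6371.0 + 8532.75 = 14903.7500 km = 1.490375e+07 m
v = sqrt(mu/r) = sqrt(3.986e14 / 1.490375e+07) = 5171.5517 m/s = 5.1716 km/s

5.1716 km/s


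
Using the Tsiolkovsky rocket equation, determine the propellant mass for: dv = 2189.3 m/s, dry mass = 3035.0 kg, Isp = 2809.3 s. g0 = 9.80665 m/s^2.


ve = Isp * g0 = 2809.3 * 9.80665 = 27549.821845 m/s
mass ratio = exp(dv/ve) = exp(2189.3/27549.821845) = 1.08270976
m_prop = m_dry * (mr - 1) = 3035.0 * (1.08270976 - 1)
m_prop = 251.0241 kg

251.0241 kg


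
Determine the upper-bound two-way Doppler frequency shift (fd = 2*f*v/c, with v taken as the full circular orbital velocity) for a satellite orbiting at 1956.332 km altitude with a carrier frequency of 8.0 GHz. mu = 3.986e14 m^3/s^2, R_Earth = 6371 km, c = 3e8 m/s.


r = 8.327332e+06 m
v = sqrt(mu/r) = 6918.5599 m/s (worst-case radial velocity)
f = 8.0 GHz = 8.0e+09 Hz
fd = 2*f*v/c = 2*8.0e+09*6918.5599/3.0e+08
fd = 368989.8630 Hz

368989.8630 Hz


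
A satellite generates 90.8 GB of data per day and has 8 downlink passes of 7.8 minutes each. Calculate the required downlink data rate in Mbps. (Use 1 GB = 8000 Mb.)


total contact time = 8 * 7.8 * 60 = 3744.0000 s
data = 90.8 GB = 726400.0000 Mb
rate = 726400.0000 / 3744.0000 = 194.0171 Mbps

194.0171 Mbps


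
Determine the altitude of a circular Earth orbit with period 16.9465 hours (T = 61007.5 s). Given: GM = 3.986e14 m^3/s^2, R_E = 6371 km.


T = 61007.5 s
r = (mu*T^2/(4*pi^2))^(1/3) = (3.986e14 * 61007.5^2 / (4*pi^2))^(1/3)
r = 3.3495105e+07 m = 33495.1046 km
alt = r - R_E = 33495.1046 - 6371 = 27124.1046 km

27124.1046 km


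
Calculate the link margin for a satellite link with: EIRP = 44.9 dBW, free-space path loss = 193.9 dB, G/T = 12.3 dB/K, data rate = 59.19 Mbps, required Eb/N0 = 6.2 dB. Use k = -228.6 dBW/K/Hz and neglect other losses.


C/N0 = EIRP - FSPL + G/T - k = 44.9 - 193.9 + 12.3 - (-228.6)
C/N0 = 91.9000 dB-Hz
R_b = 59.19 Mbps = 5.919e+07 bps -> 10*log10(R_b) = 77.7225 dB-Hz
Eb/N0 = C/N0 - 10*log10(R_b) = 91.9000 - 77.7225 = 14.1775 dB
Margin = Eb/N0 - Eb/N0_req = 14.1775 - 6.2 = 7.9775 dB (link closes)

7.9775 dB


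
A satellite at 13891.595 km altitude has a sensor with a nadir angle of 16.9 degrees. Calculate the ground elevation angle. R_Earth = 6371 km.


r = R_E + alt = 20262.5950 km
Law of sines in the satellite / Earth-center / ground-point triangle:
  sin(nadir)/R_E = sin(90 + el)/r  =>  cos(el) = (r/R_E)*sin(nadir)
cos(el) = (20262.5950 / 6371.0000) * sin(16.9 deg) = 0.9245614
el = arccos(0.9245614) = 22.3977 deg
(Earth-central angle = 90 - nadir - el = 50.7023 deg)

22.3977 degrees


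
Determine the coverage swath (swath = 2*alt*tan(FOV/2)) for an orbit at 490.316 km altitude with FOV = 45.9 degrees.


FOV = 45.9 deg = 0.8011061 rad
swath = 2 * alt * tan(FOV/2) = 2 * 490.316 * tan(0.4005531)
swath = 2 * 490.316 * 0.4234453
swath = 415.2440 km

415.2440 km


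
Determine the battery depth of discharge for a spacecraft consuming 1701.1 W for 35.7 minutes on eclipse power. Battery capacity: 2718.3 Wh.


E_used = P * t / 60 = 1701.1 * 35.7 / 60 = 1012.1545 Wh
DOD = E_used / E_total * 100 = 1012.1545 / 2718.3 * 100
DOD = 37.2348 %

37.2348 %


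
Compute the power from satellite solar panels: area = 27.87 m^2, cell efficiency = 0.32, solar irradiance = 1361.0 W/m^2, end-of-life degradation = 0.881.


P = area * eta * S * degradation
P = 27.87 * 0.32 * 1361.0 * 0.881
P = 10693.5273 W

10693.5273 W


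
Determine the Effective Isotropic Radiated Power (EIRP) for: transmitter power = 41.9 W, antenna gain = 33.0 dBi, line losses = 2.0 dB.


Pt = 41.9 W = 16.2221 dBW
EIRP = Pt_dBW + Gt - losses = 16.2221 + 33.0 - 2.0 = 47.2221 dBW

47.2221 dBW


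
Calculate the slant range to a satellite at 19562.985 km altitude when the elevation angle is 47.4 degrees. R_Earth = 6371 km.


h = 19562.985 km, el = 47.4 deg
d = -R_E*sin(el) + sqrt((R_E*sin(el))^2 + 2*R_E*h + h^2)
d = -6371.0000*sin(0.8272861) + sqrt((6371.0000*0.7360971)^2 + 2*6371.0000*19562.985 + 19562.985^2)
d = 20883.2601 km

20883.2601 km


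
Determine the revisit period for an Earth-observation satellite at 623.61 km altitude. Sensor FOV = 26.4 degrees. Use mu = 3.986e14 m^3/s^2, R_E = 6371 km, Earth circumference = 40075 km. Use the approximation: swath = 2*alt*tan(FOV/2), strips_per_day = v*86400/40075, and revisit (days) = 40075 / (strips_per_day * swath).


swath = 2*623.61*tan(0.2303835) = 292.5328 km
v = sqrt(mu/r) = 7548.9560 m/s = 7.5490 km/s
strips/day = v*86400/40075 = 7.5490*86400/40075 = 16.2752
coverage/day = strips * swath = 16.2752 * 292.5328 = 4761.0385 km
revisit = 40075 / 4761.0385 = 8.4173 days

8.4173 days


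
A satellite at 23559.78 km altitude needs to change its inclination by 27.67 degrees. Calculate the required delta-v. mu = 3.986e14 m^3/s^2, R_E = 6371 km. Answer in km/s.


r = 29930.7800 km = 2.993078e+07 m
V = sqrt(mu/r) = 3649.3005 m/s
di = 27.67 deg = 0.4829326 rad
dV = 2*V*sin(di/2) = 2*3649.3005*sin(0.2414663)
dV = 1745.2900 m/s = 1.7453 km/s

1.7453 km/s


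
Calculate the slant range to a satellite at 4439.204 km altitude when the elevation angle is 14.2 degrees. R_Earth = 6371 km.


h = 4439.204 km, el = 14.2 deg
d = -R_E*sin(el) + sqrt((R_E*sin(el))^2 + 2*R_E*h + h^2)
d = -6371.0000*sin(0.2478368) + sqrt((6371.0000*0.2453074)^2 + 2*6371.0000*4439.204 + 4439.204^2)
d = 7309.2028 km

7309.2028 km


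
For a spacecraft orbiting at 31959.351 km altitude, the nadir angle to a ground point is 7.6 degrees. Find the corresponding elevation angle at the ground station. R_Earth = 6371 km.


r = R_E + alt = 38330.3510 km
Law of sines in the satellite / Earth-center / ground-point triangle:
  sin(nadir)/R_E = sin(90 + el)/r  =>  cos(el) = (r/R_E)*sin(nadir)
cos(el) = (38330.3510 / 6371.0000) * sin(7.6 deg) = 0.7957046
el = arccos(0.7957046) = 37.2781 deg
(Earth-central angle = 90 - nadir - el = 45.1219 deg)

37.2781 degrees


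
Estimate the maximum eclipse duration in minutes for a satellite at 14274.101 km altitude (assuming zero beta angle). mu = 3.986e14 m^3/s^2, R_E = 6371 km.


r = 20645.1010 km
T = 492.0231 min
Eclipse fraction = arcsin(R_E/r)/pi = arcsin(6371.0000/20645.1010)/pi
= arcsin(0.3085962)/pi = 0.09985918
Eclipse duration = 0.09985918 * 492.0231 = 49.1330 min

49.1330 minutes


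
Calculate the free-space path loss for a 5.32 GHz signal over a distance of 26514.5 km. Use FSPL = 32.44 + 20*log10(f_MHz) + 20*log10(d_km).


f = 5.32 GHz = 5320.0000 MHz
d = 26514.5 km
FSPL = 32.44 + 20*log10(5320.0000) + 20*log10(26514.5)
FSPL = 32.44 + 74.5182 + 88.4697
FSPL = 195.4279 dB

195.4279 dB


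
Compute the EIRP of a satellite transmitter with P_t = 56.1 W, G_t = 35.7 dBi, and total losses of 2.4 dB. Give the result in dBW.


Pt = 56.1 W = 17.4896 dBW
EIRP = Pt_dBW + Gt - losses = 17.4896 + 35.7 - 2.4 = 50.7896 dBW

50.7896 dBW


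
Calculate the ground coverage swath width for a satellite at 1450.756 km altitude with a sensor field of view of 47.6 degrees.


FOV = 47.6 deg = 0.8307767 rad
swath = 2 * alt * tan(FOV/2) = 2 * 1450.756 * tan(0.4153884)
swath = 2 * 1450.756 * 0.4410526
swath = 1279.7193 km

1279.7193 km


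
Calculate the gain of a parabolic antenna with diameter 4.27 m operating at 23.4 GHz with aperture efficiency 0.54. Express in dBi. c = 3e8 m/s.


lambda = c/f = 3e8 / 2.34e+10 = 0.01282051 m
G = eta*(pi*D/lambda)^2 = 0.54*(pi*4.27/0.01282051)^2
G = 591205.4932 (linear)
G = 10*log10(591205.4932) = 57.7174 dBi

57.7174 dBi


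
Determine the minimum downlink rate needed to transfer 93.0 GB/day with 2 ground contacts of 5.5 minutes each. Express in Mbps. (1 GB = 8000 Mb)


total contact time = 2 * 5.5 * 60 = 660.0000 s
data = 93.0 GB = 744000.0000 Mb
rate = 744000.0000 / 660.0000 = 1127.2727 Mbps

1127.2727 Mbps


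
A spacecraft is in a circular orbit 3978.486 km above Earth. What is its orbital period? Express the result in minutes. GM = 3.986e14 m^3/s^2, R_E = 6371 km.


r = 10349.4860 km = 1.0349486e+07 m
T = 2*pi*sqrt(r^3/mu) = 2*pi*sqrt(1.1085527e+21 / 3.986e14)
T = 10478.2654 s = 174.6378 min

174.6378 minutes


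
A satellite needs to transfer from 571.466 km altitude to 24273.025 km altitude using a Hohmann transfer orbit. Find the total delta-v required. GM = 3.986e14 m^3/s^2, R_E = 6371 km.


r1 = 6942.4660 km = 6.942466e+06 m
r2 = 30644.0250 km = 3.0644025e+07 m
dv1 = sqrt(mu/r1)*(sqrt(2*r2/(r1+r2)) - 1) = 2098.4782 m/s
dv2 = sqrt(mu/r2)*(1 - sqrt(2*r1/(r1+r2))) = 1414.5250 m/s
total dv = |dv1| + |dv2| = 2098.4782 + 1414.5250 = 3513.0032 m/s = 3.5130 km/s

3.5130 km/s


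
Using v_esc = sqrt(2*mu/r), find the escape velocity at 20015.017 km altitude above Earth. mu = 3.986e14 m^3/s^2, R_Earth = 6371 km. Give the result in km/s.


r = 6371.0 + 20015.017 = 26386.0170 km = 2.6386017e+07 m
v_esc = sqrt(2*mu/r) = sqrt(2*3.986e14 / 2.6386017e+07)
v_esc = 5496.6328 m/s = 5.4966 km/s

5.4966 km/s


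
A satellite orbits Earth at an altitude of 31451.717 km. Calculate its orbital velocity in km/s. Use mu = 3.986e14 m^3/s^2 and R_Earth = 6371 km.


r = R_E + alt = 6371.0 + 31451.717 = 37822.7170 km = 3.7822717e+07 m
v = sqrt(mu/r) = sqrt(3.986e14 / 3.7822717e+07) = 3246.3272 m/s = 3.2463 km/s

3.2463 km/s


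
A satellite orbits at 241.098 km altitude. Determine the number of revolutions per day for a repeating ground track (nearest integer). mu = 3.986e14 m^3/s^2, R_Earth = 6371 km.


r = 6.612098e+06 m
T = 2*pi*sqrt(r^3/mu) = 5350.8176 s = 89.1803 min
revs/day = 1440 / 89.1803 = 16.1471
Rounded: 16 revolutions per day

16 revolutions per day


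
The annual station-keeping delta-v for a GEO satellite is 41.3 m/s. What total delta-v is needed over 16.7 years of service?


dV = rate * years = 41.3 * 16.7
dV = 689.7100 m/s

689.7100 m/s


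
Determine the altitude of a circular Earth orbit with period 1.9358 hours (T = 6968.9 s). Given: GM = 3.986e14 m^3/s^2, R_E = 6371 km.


T = 6968.9 s
r = (mu*T^2/(4*pi^2))^(1/3) = (3.986e14 * 6968.9^2 / (4*pi^2))^(1/3)
r = 7.8856108e+06 m = 7885.6108 km
alt = r - R_E = 7885.6108 - 6371 = 1514.6108 km

1514.6108 km


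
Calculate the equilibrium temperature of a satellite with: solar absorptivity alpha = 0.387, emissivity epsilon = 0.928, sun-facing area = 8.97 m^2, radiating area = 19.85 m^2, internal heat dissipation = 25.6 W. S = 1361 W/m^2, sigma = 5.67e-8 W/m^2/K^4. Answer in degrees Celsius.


Numerator = alpha*S*A_sun + Q_int = 0.387*1361*8.97 + 25.6 = 4750.1618 W
Denominator = eps*sigma*A_rad = 0.928*5.67e-8*19.85 = 1.0444594e-06 W/K^4
T^4 = 4.5479623e+09 K^4
T = 259.6894 K = -13.4606 C

-13.4606 degrees Celsius


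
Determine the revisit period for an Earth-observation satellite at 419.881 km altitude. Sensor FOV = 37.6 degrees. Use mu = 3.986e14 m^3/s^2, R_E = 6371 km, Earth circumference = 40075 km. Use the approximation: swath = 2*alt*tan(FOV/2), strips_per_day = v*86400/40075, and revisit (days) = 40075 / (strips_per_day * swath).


swath = 2*419.881*tan(0.3281219) = 285.8783 km
v = sqrt(mu/r) = 7661.3550 m/s = 7.6614 km/s
strips/day = v*86400/40075 = 7.6614*86400/40075 = 16.5176
coverage/day = strips * swath = 16.5176 * 285.8783 = 4722.0110 km
revisit = 40075 / 4722.0110 = 8.4869 days

8.4869 days


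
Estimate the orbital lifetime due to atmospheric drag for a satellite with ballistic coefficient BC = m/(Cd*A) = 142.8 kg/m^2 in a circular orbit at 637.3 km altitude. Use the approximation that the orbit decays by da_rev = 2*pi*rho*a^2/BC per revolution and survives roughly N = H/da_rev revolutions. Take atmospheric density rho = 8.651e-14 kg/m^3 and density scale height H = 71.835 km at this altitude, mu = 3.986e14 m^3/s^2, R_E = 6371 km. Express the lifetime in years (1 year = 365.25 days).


a = R_E + alt = 7008.3000 km = 7.0083e+06 m
da_rev = 2*pi*rho*a^2/BC = 2*pi*8.651e-14*(7.0083e+06)^2/142.8 = 0.186957693 m per revolution
N = H/da_rev = 71835.0000 m / 0.186957693 m = 384231.3130 revolutions
P = 2*pi*sqrt(a^3/mu) = 5838.8894 s
lifetime = N*P = 384231.3130 * 5838.8894 = 2.2434841e+09 s = 25966.2515 days
years = 25966.2515 / 365.25 = 71.0917 years

71.0917 years


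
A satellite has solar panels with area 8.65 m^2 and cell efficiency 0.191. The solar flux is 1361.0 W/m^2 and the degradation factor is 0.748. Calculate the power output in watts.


P = area * eta * S * degradation
P = 8.65 * 0.191 * 1361.0 * 0.748
P = 1681.9350 W

1681.9350 W


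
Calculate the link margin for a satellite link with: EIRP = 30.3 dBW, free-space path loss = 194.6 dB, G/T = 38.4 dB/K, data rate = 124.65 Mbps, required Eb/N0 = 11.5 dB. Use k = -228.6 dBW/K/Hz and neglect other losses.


C/N0 = EIRP - FSPL + G/T - k = 30.3 - 194.6 + 38.4 - (-228.6)
C/N0 = 102.7000 dB-Hz
R_b = 124.65 Mbps = 1.2465e+08 bps -> 10*log10(R_b) = 80.9569 dB-Hz
Eb/N0 = C/N0 - 10*log10(R_b) = 102.7000 - 80.9569 = 21.7431 dB
Margin = Eb/N0 - Eb/N0_req = 21.7431 - 11.5 = 10.2431 dB (link closes)

10.2431 dB


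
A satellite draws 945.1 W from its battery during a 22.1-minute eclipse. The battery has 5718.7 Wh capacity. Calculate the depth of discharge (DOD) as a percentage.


E_used = P * t / 60 = 945.1 * 22.1 / 60 = 348.1118 Wh
DOD = E_used / E_total * 100 = 348.1118 / 5718.7 * 100
DOD = 6.0873 %

6.0873 %


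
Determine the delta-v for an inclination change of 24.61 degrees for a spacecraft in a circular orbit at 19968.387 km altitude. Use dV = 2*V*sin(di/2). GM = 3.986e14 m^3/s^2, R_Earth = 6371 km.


r = 26339.3870 km = 2.6339387e+07 m
V = sqrt(mu/r) = 3890.1452 m/s
di = 24.61 deg = 0.4295255 rad
dV = 2*V*sin(di/2) = 2*3890.1452*sin(0.2147628)
dV = 1658.1017 m/s = 1.6581 km/s

1.6581 km/s


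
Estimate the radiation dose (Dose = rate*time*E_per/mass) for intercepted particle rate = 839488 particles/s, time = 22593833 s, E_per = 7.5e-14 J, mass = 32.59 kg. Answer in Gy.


Total energy deposited = rate * time * E_per
  = 839488 * 22593833 * 7.5e-14 = 1.4225 J
Dose = E_total / mass = 1.4225 / 32.59
Dose = 0.0436497 Gy

0.0436 Gy


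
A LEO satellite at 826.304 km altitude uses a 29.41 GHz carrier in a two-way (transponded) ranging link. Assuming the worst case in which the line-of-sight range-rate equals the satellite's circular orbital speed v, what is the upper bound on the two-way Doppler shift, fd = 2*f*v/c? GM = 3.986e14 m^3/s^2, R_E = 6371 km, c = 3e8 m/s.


r = 7.197304e+06 m
v = sqrt(mu/r) = 7441.8982 m/s (worst-case radial velocity)
f = 29.41 GHz = 2.941e+10 Hz
fd = 2*f*v/c = 2*2.941e+10*7441.8982/3.0e+08
fd = 1.4591082e+06 Hz

1.4591e+06 Hz


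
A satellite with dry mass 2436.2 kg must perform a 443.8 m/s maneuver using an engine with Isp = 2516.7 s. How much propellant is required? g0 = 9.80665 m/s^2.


ve = Isp * g0 = 2516.7 * 9.80665 = 24680.396055 m/s
mass ratio = exp(dv/ve) = exp(443.8/24680.396055) = 1.01814453
m_prop = m_dry * (mr - 1) = 2436.2 * (1.01814453 - 1)
m_prop = 44.2037 kg

44.2037 kg


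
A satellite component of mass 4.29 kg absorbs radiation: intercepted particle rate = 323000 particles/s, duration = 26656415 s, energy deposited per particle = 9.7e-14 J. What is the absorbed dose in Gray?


Total energy deposited = rate * time * E_per
  = 323000 * 26656415 * 9.7e-14 = 0.8351721 J
Dose = E_total / mass = 0.8351721 / 4.29
Dose = 0.1946788 Gy

0.1947 Gy


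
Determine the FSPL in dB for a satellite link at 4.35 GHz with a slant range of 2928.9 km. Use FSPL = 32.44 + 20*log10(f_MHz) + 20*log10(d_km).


f = 4.35 GHz = 4350.0000 MHz
d = 2928.9 km
FSPL = 32.44 + 20*log10(4350.0000) + 20*log10(2928.9)
FSPL = 32.44 + 72.7698 + 69.3341
FSPL = 174.5439 dB

174.5439 dB


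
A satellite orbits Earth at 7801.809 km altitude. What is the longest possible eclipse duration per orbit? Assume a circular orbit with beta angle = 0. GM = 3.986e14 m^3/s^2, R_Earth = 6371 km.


r = 14172.8090 km
T = 279.8620 min
Eclipse fraction = arcsin(R_E/r)/pi = arcsin(6371.0000/14172.8090)/pi
= arcsin(0.4495227)/pi = 0.1484059
Eclipse duration = 0.1484059 * 279.8620 = 41.5332 min

41.5332 minutes


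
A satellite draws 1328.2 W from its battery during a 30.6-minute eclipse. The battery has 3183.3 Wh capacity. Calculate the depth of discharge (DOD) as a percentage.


E_used = P * t / 60 = 1328.2 * 30.6 / 60 = 677.3820 Wh
DOD = E_used / E_total * 100 = 677.3820 / 3183.3 * 100
DOD = 21.2792 %

21.2792 %


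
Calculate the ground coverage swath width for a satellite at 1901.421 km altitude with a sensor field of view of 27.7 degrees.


FOV = 27.7 deg = 0.4834562 rad
swath = 2 * alt * tan(FOV/2) = 2 * 1901.421 * tan(0.2417281)
swath = 2 * 1901.421 * 0.2465491
swath = 937.5872 km

937.5872 km


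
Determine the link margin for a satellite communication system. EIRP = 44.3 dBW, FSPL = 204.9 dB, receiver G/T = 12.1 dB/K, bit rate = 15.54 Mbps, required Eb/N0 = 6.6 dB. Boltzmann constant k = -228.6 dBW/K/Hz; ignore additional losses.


C/N0 = EIRP - FSPL + G/T - k = 44.3 - 204.9 + 12.1 - (-228.6)
C/N0 = 80.1000 dB-Hz
R_b = 15.54 Mbps = 1.554e+07 bps -> 10*log10(R_b) = 71.9145 dB-Hz
Eb/N0 = C/N0 - 10*log10(R_b) = 80.1000 - 71.9145 = 8.1855 dB
Margin = Eb/N0 - Eb/N0_req = 8.1855 - 6.6 = 1.5855 dB (link closes)

1.5855 dB


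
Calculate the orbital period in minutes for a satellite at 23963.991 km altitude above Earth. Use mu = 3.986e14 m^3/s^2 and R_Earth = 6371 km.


r = 30334.9910 km = 3.0334991e+07 m
T = 2*pi*sqrt(r^3/mu) = 2*pi*sqrt(2.7914613e+22 / 3.986e14)
T = 52580.7803 s = 876.3463 min

876.3463 minutes


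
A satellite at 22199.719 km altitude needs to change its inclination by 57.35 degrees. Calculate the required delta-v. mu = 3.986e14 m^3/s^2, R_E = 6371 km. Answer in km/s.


r = 28570.7190 km = 2.8570719e+07 m
V = sqrt(mu/r) = 3735.1501 m/s
di = 57.35 deg = 1.0009 rad
dV = 2*V*sin(di/2) = 2*3735.1501*sin(0.5004732)
dV = 3584.5543 m/s = 3.5846 km/s

3.5846 km/s


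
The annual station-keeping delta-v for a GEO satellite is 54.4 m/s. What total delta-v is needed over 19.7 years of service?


dV = rate * years = 54.4 * 19.7
dV = 1071.6800 m/s

1071.6800 m/s


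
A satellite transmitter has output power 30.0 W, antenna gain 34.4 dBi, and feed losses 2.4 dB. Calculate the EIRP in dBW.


Pt = 30.0 W = 14.7712 dBW
EIRP = Pt_dBW + Gt - losses = 14.7712 + 34.4 - 2.4 = 46.7712 dBW

46.7712 dBW


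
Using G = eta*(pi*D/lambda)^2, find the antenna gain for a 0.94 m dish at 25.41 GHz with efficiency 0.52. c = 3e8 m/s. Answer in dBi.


lambda = c/f = 3e8 / 2.541e+10 = 0.01180638 m
G = eta*(pi*D/lambda)^2 = 0.52*(pi*0.94/0.01180638)^2
G = 32533.1126 (linear)
G = 10*log10(32533.1126) = 45.1233 dBi

45.1233 dBi


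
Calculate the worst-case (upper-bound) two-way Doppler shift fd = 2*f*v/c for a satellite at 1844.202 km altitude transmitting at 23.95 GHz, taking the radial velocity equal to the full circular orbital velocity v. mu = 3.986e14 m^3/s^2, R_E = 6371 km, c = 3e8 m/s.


r = 8.215202e+06 m
v = sqrt(mu/r) = 6965.6159 m/s (worst-case radial velocity)
f = 23.95 GHz = 2.395e+10 Hz
fd = 2*f*v/c = 2*2.395e+10*6965.6159/3.0e+08
fd = 1.1121767e+06 Hz

1.1122e+06 Hz


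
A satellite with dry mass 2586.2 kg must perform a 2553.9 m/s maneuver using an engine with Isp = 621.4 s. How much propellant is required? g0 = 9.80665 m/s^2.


ve = Isp * g0 = 621.4 * 9.80665 = 6093.852310 m/s
mass ratio = exp(dv/ve) = exp(2553.9/6093.852310) = 1.52058405
m_prop = m_dry * (mr - 1) = 2586.2 * (1.52058405 - 1)
m_prop = 1346.3345 kg

1346.3345 kg


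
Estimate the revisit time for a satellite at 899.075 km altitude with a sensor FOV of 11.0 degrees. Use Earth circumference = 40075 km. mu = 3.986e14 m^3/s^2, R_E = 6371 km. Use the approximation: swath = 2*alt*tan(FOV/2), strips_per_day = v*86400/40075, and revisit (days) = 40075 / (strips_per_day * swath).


swath = 2*899.075*tan(0.09599311) = 173.1422 km
v = sqrt(mu/r) = 7404.5591 m/s = 7.4046 km/s
strips/day = v*86400/40075 = 7.4046*86400/40075 = 15.9639
coverage/day = strips * swath = 15.9639 * 173.1422 = 2764.0266 km
revisit = 40075 / 2764.0266 = 14.4988 days

14.4988 days


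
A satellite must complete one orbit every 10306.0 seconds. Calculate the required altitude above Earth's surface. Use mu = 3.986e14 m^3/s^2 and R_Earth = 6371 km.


T = 10306.0 s
r = (mu*T^2/(4*pi^2))^(1/3) = (3.986e14 * 10306.0^2 / (4*pi^2))^(1/3)
r = 1.0235741e+07 m = 10235.7408 km
alt = r - R_E = 10235.7408 - 6371 = 3864.7408 km

3864.7408 km


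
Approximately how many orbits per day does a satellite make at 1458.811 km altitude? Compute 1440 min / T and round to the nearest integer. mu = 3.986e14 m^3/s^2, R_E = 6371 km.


r = 7.829811e+06 m
T = 2*pi*sqrt(r^3/mu) = 6895.0614 s = 114.9177 min
revs/day = 1440 / 114.9177 = 12.5307
Rounded: 13 revolutions per day

13 revolutions per day


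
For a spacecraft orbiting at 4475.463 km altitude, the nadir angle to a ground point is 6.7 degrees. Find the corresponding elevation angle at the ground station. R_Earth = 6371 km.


r = R_E + alt = 10846.4630 km
Law of sines in the satellite / Earth-center / ground-point triangle:
  sin(nadir)/R_E = sin(90 + el)/r  =>  cos(el) = (r/R_E)*sin(nadir)
cos(el) = (10846.4630 / 6371.0000) * sin(6.7 deg) = 0.1986289
el = arccos(0.1986289) = 78.5432 deg
(Earth-central angle = 90 - nadir - el = 4.7568 deg)

78.5432 degrees


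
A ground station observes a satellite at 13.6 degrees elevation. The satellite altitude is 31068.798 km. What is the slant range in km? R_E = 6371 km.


h = 31068.798 km, el = 13.6 deg
d = -R_E*sin(el) + sqrt((R_E*sin(el))^2 + 2*R_E*h + h^2)
d = -6371.0000*sin(0.2373648) + sqrt((6371.0000*0.2351421)^2 + 2*6371.0000*31068.798 + 31068.798^2)
d = 35426.0630 km

35426.0630 km


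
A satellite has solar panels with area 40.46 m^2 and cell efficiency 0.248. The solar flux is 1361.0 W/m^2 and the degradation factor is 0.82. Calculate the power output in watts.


P = area * eta * S * degradation
P = 40.46 * 0.248 * 1361.0 * 0.82
P = 11198.2340 W

11198.2340 W


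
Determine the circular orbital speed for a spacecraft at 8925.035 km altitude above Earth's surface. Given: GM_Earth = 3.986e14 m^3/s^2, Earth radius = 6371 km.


r = R_E + alt = 6371.0 + 8925.035 = 15296.0350 km = 1.5296035e+07 m
v = sqrt(mu/r) = sqrt(3.986e14 / 1.5296035e+07) = 5104.8057 m/s = 5.1048 km/s

5.1048 km/s


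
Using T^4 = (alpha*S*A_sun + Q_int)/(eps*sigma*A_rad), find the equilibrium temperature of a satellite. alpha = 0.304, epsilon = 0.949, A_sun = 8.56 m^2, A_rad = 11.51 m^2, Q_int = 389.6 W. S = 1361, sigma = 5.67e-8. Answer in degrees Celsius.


Numerator = alpha*S*A_sun + Q_int = 0.304*1361*8.56 + 389.6 = 3931.2486 W
Denominator = eps*sigma*A_rad = 0.949*5.67e-8*11.51 = 6.1933353e-07 W/K^4
T^4 = 6.3475469e+09 K^4
T = 282.2614 K = 9.1114 C

9.1114 degrees Celsius


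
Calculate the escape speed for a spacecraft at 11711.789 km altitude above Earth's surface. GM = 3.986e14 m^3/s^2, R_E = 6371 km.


r = 6371.0 + 11711.789 = 18082.7890 km = 1.8082789e+07 m
v_esc = sqrt(2*mu/r) = sqrt(2*3.986e14 / 1.8082789e+07)
v_esc = 6639.7379 m/s = 6.6397 km/s

6.6397 km/s


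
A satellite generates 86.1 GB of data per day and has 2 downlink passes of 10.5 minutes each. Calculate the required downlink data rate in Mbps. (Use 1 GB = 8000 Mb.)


total contact time = 2 * 10.5 * 60 = 1260.0000 s
data = 86.1 GB = 688800.0000 Mb
rate = 688800.0000 / 1260.0000 = 546.6667 Mbps

546.6667 Mbps


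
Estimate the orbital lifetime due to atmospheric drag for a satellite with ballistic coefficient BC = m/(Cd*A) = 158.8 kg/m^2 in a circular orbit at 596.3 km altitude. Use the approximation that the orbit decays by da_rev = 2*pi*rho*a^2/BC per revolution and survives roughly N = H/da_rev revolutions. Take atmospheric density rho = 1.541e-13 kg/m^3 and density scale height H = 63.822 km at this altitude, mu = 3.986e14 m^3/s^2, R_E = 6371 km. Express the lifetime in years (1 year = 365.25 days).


a = R_E + alt = 6967.3000 km = 6.9673e+06 m
da_rev = 2*pi*rho*a^2/BC = 2*pi*1.541e-13*(6.9673e+06)^2/158.8 = 0.29597909 m per revolution
N = H/da_rev = 63822.0000 m / 0.29597909 m = 215630.0973 revolutions
P = 2*pi*sqrt(a^3/mu) = 5787.7263 s
lifetime = N*P = 215630.0973 * 5787.7263 = 1.248008e+09 s = 14444.5369 days
years = 14444.5369 / 365.25 = 39.5470 years

39.5470 years


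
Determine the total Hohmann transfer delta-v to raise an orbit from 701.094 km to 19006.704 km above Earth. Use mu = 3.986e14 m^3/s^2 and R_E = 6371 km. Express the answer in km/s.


r1 = 7072.0940 km = 7.072094e+06 m
r2 = 25377.7040 km = 2.5377704e+07 m
dv1 = sqrt(mu/r1)*(sqrt(2*r2/(r1+r2)) - 1) = 1881.7383 m/s
dv2 = sqrt(mu/r2)*(1 - sqrt(2*r1/(r1+r2))) = 1346.6394 m/s
total dv = |dv1| + |dv2| = 1881.7383 + 1346.6394 = 3228.3777 m/s = 3.2284 km/s

3.2284 km/s


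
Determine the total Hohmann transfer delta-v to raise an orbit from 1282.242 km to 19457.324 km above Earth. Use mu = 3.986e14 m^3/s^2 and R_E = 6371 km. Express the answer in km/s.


r1 = 7653.2420 km = 7.653242e+06 m
r2 = 25828.3240 km = 2.5828324e+07 m
dv1 = sqrt(mu/r1)*(sqrt(2*r2/(r1+r2)) - 1) = 1747.2680 m/s
dv2 = sqrt(mu/r2)*(1 - sqrt(2*r1/(r1+r2))) = 1272.2767 m/s
total dv = |dv1| + |dv2| = 1747.2680 + 1272.2767 = 3019.5448 m/s = 3.0195 km/s

3.0195 km/s


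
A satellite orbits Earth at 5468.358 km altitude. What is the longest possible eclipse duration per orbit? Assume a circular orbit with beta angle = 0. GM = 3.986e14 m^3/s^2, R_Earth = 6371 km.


r = 11839.3580 km
T = 213.6743 min
Eclipse fraction = arcsin(R_E/r)/pi = arcsin(6371.0000/11839.3580)/pi
= arcsin(0.5381204)/pi = 0.1808654
Eclipse duration = 0.1808654 * 213.6743 = 38.6463 min

38.6463 minutes
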